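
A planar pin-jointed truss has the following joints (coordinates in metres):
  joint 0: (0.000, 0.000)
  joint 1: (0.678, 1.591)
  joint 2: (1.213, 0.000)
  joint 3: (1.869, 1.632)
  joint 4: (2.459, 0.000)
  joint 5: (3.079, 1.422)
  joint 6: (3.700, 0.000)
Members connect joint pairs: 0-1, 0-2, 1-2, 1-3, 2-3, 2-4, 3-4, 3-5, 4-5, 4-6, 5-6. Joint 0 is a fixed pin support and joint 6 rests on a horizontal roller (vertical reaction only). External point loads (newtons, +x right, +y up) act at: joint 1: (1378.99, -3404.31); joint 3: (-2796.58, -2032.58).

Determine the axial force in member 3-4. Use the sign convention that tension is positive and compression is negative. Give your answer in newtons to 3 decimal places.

N=7 nodes, M=11 members, R=3 reactions → 2N=14, M+R=14
member 0 (0-1): L=1.7294, (cx,cy)=(0.3920,0.9200)
member 1 (0-2): L=1.2130, (cx,cy)=(1.0000,0.0000)
member 2 (1-2): L=1.6785, (cx,cy)=(0.3187,-0.9478)
member 3 (1-3): L=1.1917, (cx,cy)=(0.9994,0.0344)
member 4 (2-3): L=1.7589, (cx,cy)=(0.3730,0.9278)
member 5 (2-4): L=1.2460, (cx,cy)=(1.0000,0.0000)
member 6 (3-4): L=1.7354, (cx,cy)=(0.3400,-0.9404)
member 7 (3-5): L=1.2281, (cx,cy)=(0.9853,-0.1710)
member 8 (4-5): L=1.5513, (cx,cy)=(0.3997,0.9167)
member 9 (4-6): L=1.2410, (cx,cy)=(1.0000,0.0000)
member 10 (5-6): L=1.5517, (cx,cy)=(0.4002,-0.9164)
solve A·x = −loads:
  F[0-1] = -4812.1045 N (compression)
  F[0-2] = +468.9198 N (tension)
  F[1-2] = +949.2667 N (tension)
  F[1-3] = -3570.1721 N (compression)
  F[2-3] = -969.7262 N (compression)
  F[2-4] = +1133.1462 N (tension)
  F[3-4] = -922.7436 N (compression)
  F[3-5] = -831.6772 N (compression)
  F[4-5] = +946.6729 N (tension)
  F[4-6] = +441.0723 N (tension)
  F[5-6] = -1102.1015 N (compression)
  Rx@0 = +1417.5900 N
  Ry@0 = +4426.8985 N
  Ry@6 = +1009.9915 N

-922.744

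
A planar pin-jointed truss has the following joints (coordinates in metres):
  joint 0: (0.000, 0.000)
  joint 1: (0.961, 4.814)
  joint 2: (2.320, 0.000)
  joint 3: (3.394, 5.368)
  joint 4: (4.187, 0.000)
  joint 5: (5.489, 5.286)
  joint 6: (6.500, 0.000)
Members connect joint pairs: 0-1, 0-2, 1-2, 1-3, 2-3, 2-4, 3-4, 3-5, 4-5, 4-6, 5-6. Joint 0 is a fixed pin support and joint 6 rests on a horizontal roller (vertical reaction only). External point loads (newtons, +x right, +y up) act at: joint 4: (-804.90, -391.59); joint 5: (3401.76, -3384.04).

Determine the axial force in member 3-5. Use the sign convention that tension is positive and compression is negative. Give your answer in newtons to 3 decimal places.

1649.339

N=7 nodes, M=11 members, R=3 reactions → 2N=14, M+R=14
member 0 (0-1): L=4.9090, (cx,cy)=(0.1958,0.9807)
member 1 (0-2): L=2.3200, (cx,cy)=(1.0000,0.0000)
member 2 (1-2): L=5.0021, (cx,cy)=(0.2717,-0.9624)
member 3 (1-3): L=2.4953, (cx,cy)=(0.9750,0.2220)
member 4 (2-3): L=5.4744, (cx,cy)=(0.1962,0.9806)
member 5 (2-4): L=1.8670, (cx,cy)=(1.0000,0.0000)
member 6 (3-4): L=5.4263, (cx,cy)=(0.1461,-0.9893)
member 7 (3-5): L=2.0966, (cx,cy)=(0.9992,-0.0391)
member 8 (4-5): L=5.4440, (cx,cy)=(0.2392,0.9710)
member 9 (4-6): L=2.3130, (cx,cy)=(1.0000,0.0000)
member 10 (5-6): L=5.3818, (cx,cy)=(0.1879,-0.9822)
solve A·x = −loads:
  F[0-1] = +2142.1703 N (tension)
  F[0-2] = +2177.5011 N (tension)
  F[1-2] = -1957.7577 N (compression)
  F[1-3] = +975.5977 N (tension)
  F[2-3] = +1921.4605 N (tension)
  F[2-4] = +1268.6466 N (tension)
  F[3-4] = -2188.7275 N (compression)
  F[3-5] = +1649.3387 N (tension)
  F[4-5] = +2633.2368 N (tension)
  F[4-6] = +1123.9106 N (tension)
  F[5-6] = -5982.8659 N (compression)
  Rx@0 = -2596.8600 N
  Ry@0 = -2100.7217 N
  Ry@6 = +5876.3517 N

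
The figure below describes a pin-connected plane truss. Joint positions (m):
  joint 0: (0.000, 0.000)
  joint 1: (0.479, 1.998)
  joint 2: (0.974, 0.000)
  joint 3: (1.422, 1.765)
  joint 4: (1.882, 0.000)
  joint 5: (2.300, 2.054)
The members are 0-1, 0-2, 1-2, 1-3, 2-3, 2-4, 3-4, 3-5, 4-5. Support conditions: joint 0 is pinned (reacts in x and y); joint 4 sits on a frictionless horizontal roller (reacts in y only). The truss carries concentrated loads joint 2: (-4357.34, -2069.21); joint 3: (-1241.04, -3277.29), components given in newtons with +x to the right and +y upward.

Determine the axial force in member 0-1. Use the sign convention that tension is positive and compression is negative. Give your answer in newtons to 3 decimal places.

N=6 nodes, M=9 members, R=3 reactions → 2N=12, M+R=12
member 0 (0-1): L=2.0546, (cx,cy)=(0.2331,0.9724)
member 1 (0-2): L=0.9740, (cx,cy)=(1.0000,0.0000)
member 2 (1-2): L=2.0584, (cx,cy)=(0.2405,-0.9707)
member 3 (1-3): L=0.9714, (cx,cy)=(0.9708,-0.2399)
member 4 (2-3): L=1.8210, (cx,cy)=(0.2460,0.9693)
member 5 (2-4): L=0.9080, (cx,cy)=(1.0000,0.0000)
member 6 (3-4): L=1.8240, (cx,cy)=(0.2522,-0.9677)
member 7 (3-5): L=0.9243, (cx,cy)=(0.9499,0.3127)
member 8 (4-5): L=2.0961, (cx,cy)=(0.1994,0.9799)
solve A·x = −loads:
  F[0-1] = -3047.2143 N (compression)
  F[0-2] = -4887.9718 N (compression)
  F[1-2] = +3444.5255 N (tension)
  F[1-3] = -1585.0136 N (compression)
  F[2-3] = -1314.6417 N (compression)
  F[2-4] = +621.1310 N (tension)
  F[3-4] = -2462.8635 N (compression)
  F[3-5] = -0.0000 N (compression)
  F[4-5] = +0.0000 N (tension)
  Rx@0 = +5598.3800 N
  Ry@0 = +2963.2474 N
  Ry@4 = +2383.2526 N

-3047.214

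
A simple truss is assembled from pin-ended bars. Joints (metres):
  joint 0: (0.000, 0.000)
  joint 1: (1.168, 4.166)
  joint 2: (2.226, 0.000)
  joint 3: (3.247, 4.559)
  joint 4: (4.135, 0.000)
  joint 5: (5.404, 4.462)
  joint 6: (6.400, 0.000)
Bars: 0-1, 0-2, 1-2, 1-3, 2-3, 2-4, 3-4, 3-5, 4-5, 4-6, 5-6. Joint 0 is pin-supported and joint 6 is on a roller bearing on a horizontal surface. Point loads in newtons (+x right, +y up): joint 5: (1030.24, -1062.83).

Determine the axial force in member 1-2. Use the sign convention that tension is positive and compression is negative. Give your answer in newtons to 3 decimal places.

-515.442

N=7 nodes, M=11 members, R=3 reactions → 2N=14, M+R=14
member 0 (0-1): L=4.3266, (cx,cy)=(0.2700,0.9629)
member 1 (0-2): L=2.2260, (cx,cy)=(1.0000,0.0000)
member 2 (1-2): L=4.2982, (cx,cy)=(0.2461,-0.9692)
member 3 (1-3): L=2.1158, (cx,cy)=(0.9826,0.1857)
member 4 (2-3): L=4.6719, (cx,cy)=(0.2185,0.9758)
member 5 (2-4): L=1.9090, (cx,cy)=(1.0000,0.0000)
member 6 (3-4): L=4.6447, (cx,cy)=(0.1912,-0.9816)
member 7 (3-5): L=2.1592, (cx,cy)=(0.9990,-0.0449)
member 8 (4-5): L=4.6389, (cx,cy)=(0.2736,0.9619)
member 9 (4-6): L=2.2650, (cx,cy)=(1.0000,0.0000)
member 10 (5-6): L=4.5718, (cx,cy)=(0.2179,-0.9760)
solve A·x = −loads:
  F[0-1] = +574.1855 N (tension)
  F[0-2] = +875.2354 N (tension)
  F[1-2] = -515.4419 N (compression)
  F[1-3] = +286.8711 N (tension)
  F[2-3] = +511.9580 N (tension)
  F[2-4] = +636.4780 N (tension)
  F[3-4] = -586.4344 N (compression)
  F[3-5] = +506.3916 N (tension)
  F[4-5] = +598.4435 N (tension)
  F[4-6] = +360.6532 N (tension)
  F[5-6] = -1655.4604 N (compression)
  Rx@0 = -1030.2400 N
  Ry@0 = -552.8675 N
  Ry@6 = +1615.6975 N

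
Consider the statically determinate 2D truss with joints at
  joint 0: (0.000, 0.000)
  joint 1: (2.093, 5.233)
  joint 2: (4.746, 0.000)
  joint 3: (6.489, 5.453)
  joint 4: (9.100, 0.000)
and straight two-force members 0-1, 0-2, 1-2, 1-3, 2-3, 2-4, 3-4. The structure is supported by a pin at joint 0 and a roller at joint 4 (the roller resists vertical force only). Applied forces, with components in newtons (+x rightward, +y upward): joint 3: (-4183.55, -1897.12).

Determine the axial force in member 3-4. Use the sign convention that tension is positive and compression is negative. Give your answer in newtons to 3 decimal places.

N=5 nodes, M=7 members, R=3 reactions → 2N=10, M+R=10
member 0 (0-1): L=5.6360, (cx,cy)=(0.3714,0.9285)
member 1 (0-2): L=4.7460, (cx,cy)=(1.0000,0.0000)
member 2 (1-2): L=5.8671, (cx,cy)=(0.4522,-0.8919)
member 3 (1-3): L=4.4015, (cx,cy)=(0.9988,0.0500)
member 4 (2-3): L=5.7248, (cx,cy)=(0.3045,0.9525)
member 5 (2-4): L=4.3540, (cx,cy)=(1.0000,0.0000)
member 6 (3-4): L=6.0459, (cx,cy)=(0.4319,-0.9019)
solve A·x = −loads:
  F[0-1] = -3286.2421 N (compression)
  F[0-2] = -2963.1709 N (compression)
  F[1-2] = +3269.5312 N (tension)
  F[1-3] = -2702.1850 N (compression)
  F[2-3] = -3061.5269 N (compression)
  F[2-4] = -552.6143 N (compression)
  F[3-4] = +1279.5992 N (tension)
  Rx@0 = +4183.5500 N
  Ry@0 = +3051.2394 N
  Ry@4 = -1154.1194 N

1279.599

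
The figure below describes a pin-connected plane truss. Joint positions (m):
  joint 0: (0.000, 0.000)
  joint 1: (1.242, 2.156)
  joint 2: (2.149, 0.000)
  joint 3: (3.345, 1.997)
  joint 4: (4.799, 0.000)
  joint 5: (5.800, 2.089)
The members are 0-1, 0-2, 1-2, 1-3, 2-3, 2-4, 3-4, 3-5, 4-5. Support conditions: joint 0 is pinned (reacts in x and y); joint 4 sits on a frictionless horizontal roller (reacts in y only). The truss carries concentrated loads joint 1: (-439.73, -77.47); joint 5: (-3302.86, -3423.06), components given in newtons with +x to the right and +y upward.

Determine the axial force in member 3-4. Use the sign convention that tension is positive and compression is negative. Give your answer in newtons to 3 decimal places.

N=6 nodes, M=9 members, R=3 reactions → 2N=12, M+R=12
member 0 (0-1): L=2.4882, (cx,cy)=(0.4992,0.8665)
member 1 (0-2): L=2.1490, (cx,cy)=(1.0000,0.0000)
member 2 (1-2): L=2.3390, (cx,cy)=(0.3878,-0.9218)
member 3 (1-3): L=2.1090, (cx,cy)=(0.9972,-0.0754)
member 4 (2-3): L=2.3278, (cx,cy)=(0.5138,0.8579)
member 5 (2-4): L=2.6500, (cx,cy)=(1.0000,0.0000)
member 6 (3-4): L=2.4702, (cx,cy)=(0.5886,-0.8084)
member 7 (3-5): L=2.4567, (cx,cy)=(0.9993,0.0374)
member 8 (4-5): L=2.3164, (cx,cy)=(0.4321,0.9018)
solve A·x = −loads:
  F[0-1] = -1129.4848 N (compression)
  F[0-2] = -3178.7900 N (compression)
  F[1-2] = +1020.3693 N (tension)
  F[1-3] = -521.2223 N (compression)
  F[2-3] = -1096.3061 N (compression)
  F[2-4] = -2219.8383 N (compression)
  F[3-4] = +1036.3305 N (tension)
  F[3-5] = -1694.1992 N (compression)
  F[4-5] = -3725.4031 N (compression)
  Rx@0 = +3742.5900 N
  Ry@0 = +978.7060 N
  Ry@4 = +2521.8240 N

1036.331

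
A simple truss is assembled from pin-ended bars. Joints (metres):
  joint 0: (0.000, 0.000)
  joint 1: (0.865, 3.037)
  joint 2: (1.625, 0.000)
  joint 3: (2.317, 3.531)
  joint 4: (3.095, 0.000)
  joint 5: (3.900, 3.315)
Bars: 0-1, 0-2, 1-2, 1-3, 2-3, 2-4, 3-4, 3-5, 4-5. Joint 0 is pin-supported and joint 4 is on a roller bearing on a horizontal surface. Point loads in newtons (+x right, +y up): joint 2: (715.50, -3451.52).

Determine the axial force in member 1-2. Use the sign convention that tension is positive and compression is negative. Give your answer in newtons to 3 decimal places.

1406.392

N=6 nodes, M=9 members, R=3 reactions → 2N=12, M+R=12
member 0 (0-1): L=3.1578, (cx,cy)=(0.2739,0.9618)
member 1 (0-2): L=1.6250, (cx,cy)=(1.0000,0.0000)
member 2 (1-2): L=3.1306, (cx,cy)=(0.2428,-0.9701)
member 3 (1-3): L=1.5337, (cx,cy)=(0.9467,0.3221)
member 4 (2-3): L=3.5982, (cx,cy)=(0.1923,0.9813)
member 5 (2-4): L=1.4700, (cx,cy)=(1.0000,0.0000)
member 6 (3-4): L=3.6157, (cx,cy)=(0.2152,-0.9766)
member 7 (3-5): L=1.5977, (cx,cy)=(0.9908,-0.1352)
member 8 (4-5): L=3.4113, (cx,cy)=(0.2360,0.9718)
solve A·x = −loads:
  F[0-1] = -1704.5297 N (compression)
  F[0-2] = +1182.4156 N (tension)
  F[1-2] = +1406.3919 N (tension)
  F[1-3] = -853.8344 N (compression)
  F[2-3] = +2126.9032 N (tension)
  F[2-4] = +399.2868 N (tension)
  F[3-4] = -1855.6544 N (compression)
  F[3-5] = +0.0000 N (tension)
  F[4-5] = -0.0000 N (compression)
  Rx@0 = -715.5000 N
  Ry@0 = +1639.3326 N
  Ry@4 = +1812.1874 N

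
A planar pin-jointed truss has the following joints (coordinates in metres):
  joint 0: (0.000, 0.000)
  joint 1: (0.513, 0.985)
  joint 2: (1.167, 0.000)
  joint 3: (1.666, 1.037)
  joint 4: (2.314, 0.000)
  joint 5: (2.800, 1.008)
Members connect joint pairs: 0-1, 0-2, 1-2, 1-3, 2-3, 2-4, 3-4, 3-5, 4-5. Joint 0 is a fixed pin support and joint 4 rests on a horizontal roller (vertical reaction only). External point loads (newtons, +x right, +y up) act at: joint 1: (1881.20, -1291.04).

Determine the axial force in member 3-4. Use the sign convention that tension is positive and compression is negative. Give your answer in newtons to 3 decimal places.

N=6 nodes, M=9 members, R=3 reactions → 2N=12, M+R=12
member 0 (0-1): L=1.1106, (cx,cy)=(0.4619,0.8869)
member 1 (0-2): L=1.1670, (cx,cy)=(1.0000,0.0000)
member 2 (1-2): L=1.1823, (cx,cy)=(0.5531,-0.8331)
member 3 (1-3): L=1.1542, (cx,cy)=(0.9990,0.0451)
member 4 (2-3): L=1.1508, (cx,cy)=(0.4336,0.9011)
member 5 (2-4): L=1.1470, (cx,cy)=(1.0000,0.0000)
member 6 (3-4): L=1.2228, (cx,cy)=(0.5299,-0.8480)
member 7 (3-5): L=1.1344, (cx,cy)=(0.9997,-0.0256)
member 8 (4-5): L=1.1190, (cx,cy)=(0.4343,0.9008)
solve A·x = −loads:
  F[0-1] = -230.0699 N (compression)
  F[0-2] = +1987.4738 N (tension)
  F[1-2] = -1371.2948 N (compression)
  F[1-3] = -1230.2081 N (compression)
  F[2-3] = +1267.7936 N (tension)
  F[2-4] = +679.2352 N (tension)
  F[3-4] = -1281.7562 N (compression)
  F[3-5] = -0.0000 N (compression)
  F[4-5] = +0.0000 N (tension)
  Rx@0 = -1881.2000 N
  Ry@0 = +204.0540 N
  Ry@4 = +1086.9860 N

-1281.756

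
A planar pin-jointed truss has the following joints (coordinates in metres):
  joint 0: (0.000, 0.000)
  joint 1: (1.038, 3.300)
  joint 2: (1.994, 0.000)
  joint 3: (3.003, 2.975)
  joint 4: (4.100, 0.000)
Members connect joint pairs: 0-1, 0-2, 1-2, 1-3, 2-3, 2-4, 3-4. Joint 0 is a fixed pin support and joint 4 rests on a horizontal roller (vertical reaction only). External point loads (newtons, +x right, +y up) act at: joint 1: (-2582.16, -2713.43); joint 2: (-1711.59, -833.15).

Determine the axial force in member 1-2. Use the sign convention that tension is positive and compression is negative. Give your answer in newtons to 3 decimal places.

N=5 nodes, M=7 members, R=3 reactions → 2N=10, M+R=10
member 0 (0-1): L=3.4594, (cx,cy)=(0.3001,0.9539)
member 1 (0-2): L=1.9940, (cx,cy)=(1.0000,0.0000)
member 2 (1-2): L=3.4357, (cx,cy)=(0.2783,-0.9605)
member 3 (1-3): L=1.9917, (cx,cy)=(0.9866,-0.1632)
member 4 (2-3): L=3.1414, (cx,cy)=(0.3212,0.9470)
member 5 (2-4): L=2.1060, (cx,cy)=(1.0000,0.0000)
member 6 (3-4): L=3.1708, (cx,cy)=(0.3460,-0.9382)
solve A·x = −loads:
  F[0-1] = -4751.6920 N (compression)
  F[0-2] = -2867.9949 N (compression)
  F[1-2] = +1780.2967 N (tension)
  F[1-3] = +670.0070 N (tension)
  F[2-3] = -925.8959 N (compression)
  F[2-4] = -363.6389 N (compression)
  F[3-4] = +1051.0754 N (tension)
  Rx@0 = +4293.7500 N
  Ry@0 = +4532.7475 N
  Ry@4 = -986.1675 N

1780.297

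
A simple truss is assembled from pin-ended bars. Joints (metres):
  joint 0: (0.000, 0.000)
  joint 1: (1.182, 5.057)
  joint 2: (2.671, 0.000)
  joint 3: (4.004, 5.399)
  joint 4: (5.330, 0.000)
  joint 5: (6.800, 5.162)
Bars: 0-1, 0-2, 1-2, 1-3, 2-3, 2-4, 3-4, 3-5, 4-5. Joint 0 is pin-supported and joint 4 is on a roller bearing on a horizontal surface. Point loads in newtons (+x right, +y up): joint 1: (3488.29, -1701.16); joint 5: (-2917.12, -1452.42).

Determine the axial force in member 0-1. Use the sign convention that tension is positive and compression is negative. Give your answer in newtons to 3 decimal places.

-450.712

N=6 nodes, M=9 members, R=3 reactions → 2N=12, M+R=12
member 0 (0-1): L=5.1933, (cx,cy)=(0.2276,0.9738)
member 1 (0-2): L=2.6710, (cx,cy)=(1.0000,0.0000)
member 2 (1-2): L=5.2717, (cx,cy)=(0.2825,-0.9593)
member 3 (1-3): L=2.8426, (cx,cy)=(0.9927,0.1203)
member 4 (2-3): L=5.5611, (cx,cy)=(0.2397,0.9708)
member 5 (2-4): L=2.6590, (cx,cy)=(1.0000,0.0000)
member 6 (3-4): L=5.5594, (cx,cy)=(0.2385,-0.9711)
member 7 (3-5): L=2.8060, (cx,cy)=(0.9964,-0.0845)
member 8 (4-5): L=5.3672, (cx,cy)=(0.2739,0.9618)
solve A·x = −loads:
  F[0-1] = -450.7119 N (compression)
  F[0-2] = +673.7524 N (tension)
  F[1-2] = -1708.5430 N (compression)
  F[1-3] = -3131.0306 N (compression)
  F[2-3] = +1688.1883 N (tension)
  F[2-4] = -213.4905 N (compression)
  F[3-4] = -1086.4265 N (compression)
  F[3-5] = -2453.2689 N (compression)
  F[4-5] = -1725.6084 N (compression)
  Rx@0 = -571.1700 N
  Ry@0 = +438.8828 N
  Ry@4 = +2714.6972 N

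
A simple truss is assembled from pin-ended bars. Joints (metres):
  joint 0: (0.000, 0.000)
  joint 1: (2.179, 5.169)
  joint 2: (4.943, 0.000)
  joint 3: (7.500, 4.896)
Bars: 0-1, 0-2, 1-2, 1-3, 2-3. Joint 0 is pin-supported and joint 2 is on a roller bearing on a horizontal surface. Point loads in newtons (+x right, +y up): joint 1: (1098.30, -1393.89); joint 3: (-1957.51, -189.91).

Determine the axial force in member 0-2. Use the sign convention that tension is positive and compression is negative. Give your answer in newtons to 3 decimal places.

-238.868

N=4 nodes, M=5 members, R=3 reactions → 2N=8, M+R=8
member 0 (0-1): L=5.6095, (cx,cy)=(0.3884,0.9215)
member 1 (0-2): L=4.9430, (cx,cy)=(1.0000,0.0000)
member 2 (1-2): L=5.8616, (cx,cy)=(0.4715,-0.8818)
member 3 (1-3): L=5.3280, (cx,cy)=(0.9987,-0.0512)
member 4 (2-3): L=5.5235, (cx,cy)=(0.4629,0.8864)
solve A·x = −loads:
  F[0-1] = -1596.9789 N (compression)
  F[0-2] = -238.8676 N (compression)
  F[1-2] = +193.3850 N (tension)
  F[1-3] = -1812.2125 N (compression)
  F[2-3] = -319.0065 N (compression)
  Rx@0 = +859.2100 N
  Ry@0 = +1471.5696 N
  Ry@2 = +112.2304 N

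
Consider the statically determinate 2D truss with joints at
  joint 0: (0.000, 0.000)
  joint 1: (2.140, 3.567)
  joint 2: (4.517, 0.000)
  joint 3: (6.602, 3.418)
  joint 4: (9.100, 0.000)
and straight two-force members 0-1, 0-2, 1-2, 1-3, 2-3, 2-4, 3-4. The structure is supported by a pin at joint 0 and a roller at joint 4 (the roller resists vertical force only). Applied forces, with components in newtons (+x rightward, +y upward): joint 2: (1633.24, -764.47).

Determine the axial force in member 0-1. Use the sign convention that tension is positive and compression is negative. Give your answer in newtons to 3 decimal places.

-448.981

N=5 nodes, M=7 members, R=3 reactions → 2N=10, M+R=10
member 0 (0-1): L=4.1597, (cx,cy)=(0.5145,0.8575)
member 1 (0-2): L=4.5170, (cx,cy)=(1.0000,0.0000)
member 2 (1-2): L=4.2864, (cx,cy)=(0.5545,-0.8322)
member 3 (1-3): L=4.4645, (cx,cy)=(0.9994,-0.0334)
member 4 (2-3): L=4.0037, (cx,cy)=(0.5208,0.8537)
member 5 (2-4): L=4.5830, (cx,cy)=(1.0000,0.0000)
member 6 (3-4): L=4.2335, (cx,cy)=(0.5901,-0.8074)
solve A·x = −loads:
  F[0-1] = -448.9806 N (compression)
  F[0-2] = +1864.2228 N (tension)
  F[1-2] = +482.6710 N (tension)
  F[1-3] = -498.9204 N (compression)
  F[2-3] = +424.9865 N (tension)
  F[2-4] = +277.3253 N (tension)
  F[3-4] = -470.0014 N (compression)
  Rx@0 = -1633.2400 N
  Ry@0 = +385.0073 N
  Ry@4 = +379.4627 N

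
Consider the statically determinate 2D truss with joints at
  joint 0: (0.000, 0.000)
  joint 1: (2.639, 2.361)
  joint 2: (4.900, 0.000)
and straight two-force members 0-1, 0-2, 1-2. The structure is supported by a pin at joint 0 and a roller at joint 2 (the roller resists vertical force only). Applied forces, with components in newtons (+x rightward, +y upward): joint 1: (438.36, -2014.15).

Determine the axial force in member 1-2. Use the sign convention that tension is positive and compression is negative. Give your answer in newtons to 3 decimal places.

-1794.401

N=3 nodes, M=3 members, R=3 reactions → 2N=6, M+R=6
member 0 (0-1): L=3.5410, (cx,cy)=(0.7453,0.6668)
member 1 (0-2): L=4.9000, (cx,cy)=(1.0000,0.0000)
member 2 (1-2): L=3.2690, (cx,cy)=(0.6916,-0.7222)
solve A·x = −loads:
  F[0-1] = -1077.0988 N (compression)
  F[0-2] = +1241.0904 N (tension)
  F[1-2] = -1794.4006 N (compression)
  Rx@0 = -438.3600 N
  Ry@0 = +718.1684 N
  Ry@2 = +1295.9816 N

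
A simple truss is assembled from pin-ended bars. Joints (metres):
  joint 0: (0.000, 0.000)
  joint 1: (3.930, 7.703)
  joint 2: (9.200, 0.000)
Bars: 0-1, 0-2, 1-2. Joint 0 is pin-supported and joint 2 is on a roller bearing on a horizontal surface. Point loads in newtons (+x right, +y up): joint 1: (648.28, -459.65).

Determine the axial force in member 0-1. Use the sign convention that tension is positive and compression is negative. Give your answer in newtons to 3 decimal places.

313.768

N=3 nodes, M=3 members, R=3 reactions → 2N=6, M+R=6
member 0 (0-1): L=8.6476, (cx,cy)=(0.4545,0.8908)
member 1 (0-2): L=9.2000, (cx,cy)=(1.0000,0.0000)
member 2 (1-2): L=9.3332, (cx,cy)=(0.5646,-0.8253)
solve A·x = −loads:
  F[0-1] = +313.7680 N (tension)
  F[0-2] = +505.6847 N (tension)
  F[1-2] = -895.5730 N (compression)
  Rx@0 = -648.2800 N
  Ry@0 = -279.4941 N
  Ry@2 = +739.1441 N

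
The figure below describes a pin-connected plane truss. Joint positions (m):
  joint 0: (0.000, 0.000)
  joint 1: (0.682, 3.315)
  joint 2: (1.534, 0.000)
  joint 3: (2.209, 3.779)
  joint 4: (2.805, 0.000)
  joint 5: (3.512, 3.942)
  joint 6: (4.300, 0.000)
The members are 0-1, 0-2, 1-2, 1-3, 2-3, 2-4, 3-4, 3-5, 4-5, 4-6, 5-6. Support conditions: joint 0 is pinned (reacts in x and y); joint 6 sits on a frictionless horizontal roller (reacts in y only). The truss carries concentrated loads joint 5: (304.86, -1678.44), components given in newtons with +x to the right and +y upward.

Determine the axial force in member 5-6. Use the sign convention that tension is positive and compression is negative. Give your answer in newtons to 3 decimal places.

N=7 nodes, M=11 members, R=3 reactions → 2N=14, M+R=14
member 0 (0-1): L=3.3844, (cx,cy)=(0.2015,0.9795)
member 1 (0-2): L=1.5340, (cx,cy)=(1.0000,0.0000)
member 2 (1-2): L=3.4227, (cx,cy)=(0.2489,-0.9685)
member 3 (1-3): L=1.5959, (cx,cy)=(0.9568,0.2907)
member 4 (2-3): L=3.8388, (cx,cy)=(0.1758,0.9844)
member 5 (2-4): L=1.2710, (cx,cy)=(1.0000,0.0000)
member 6 (3-4): L=3.8257, (cx,cy)=(0.1558,-0.9878)
member 7 (3-5): L=1.3132, (cx,cy)=(0.9923,0.1241)
member 8 (4-5): L=4.0049, (cx,cy)=(0.1765,0.9843)
member 9 (4-6): L=1.4950, (cx,cy)=(1.0000,0.0000)
member 10 (5-6): L=4.0200, (cx,cy)=(0.1960,-0.9806)
solve A·x = −loads:
  F[0-1] = -28.6939 N (compression)
  F[0-2] = +310.6421 N (tension)
  F[1-2] = +25.2339 N (tension)
  F[1-3] = -12.6081 N (compression)
  F[2-3] = -24.8264 N (compression)
  F[2-4] = +321.2888 N (tension)
  F[3-4] = +25.8618 N (tension)
  F[3-5] = -20.6172 N (compression)
  F[4-5] = -25.9537 N (compression)
  F[4-6] = +329.8995 N (tension)
  F[5-6] = -1682.9850 N (compression)
  Rx@0 = -304.8600 N
  Ry@0 = +28.1053 N
  Ry@6 = +1650.3347 N

-1682.985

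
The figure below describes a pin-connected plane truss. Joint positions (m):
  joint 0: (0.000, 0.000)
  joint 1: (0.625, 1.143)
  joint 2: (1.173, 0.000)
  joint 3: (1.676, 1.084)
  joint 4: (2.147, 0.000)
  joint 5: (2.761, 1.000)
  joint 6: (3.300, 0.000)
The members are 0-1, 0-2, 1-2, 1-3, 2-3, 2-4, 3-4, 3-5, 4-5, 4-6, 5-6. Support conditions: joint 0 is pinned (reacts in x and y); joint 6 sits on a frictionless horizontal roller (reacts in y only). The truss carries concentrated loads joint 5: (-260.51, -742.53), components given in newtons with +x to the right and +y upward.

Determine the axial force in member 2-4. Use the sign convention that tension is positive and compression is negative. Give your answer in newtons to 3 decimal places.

N=7 nodes, M=11 members, R=3 reactions → 2N=14, M+R=14
member 0 (0-1): L=1.3027, (cx,cy)=(0.4798,0.8774)
member 1 (0-2): L=1.1730, (cx,cy)=(1.0000,0.0000)
member 2 (1-2): L=1.2676, (cx,cy)=(0.4323,-0.9017)
member 3 (1-3): L=1.0527, (cx,cy)=(0.9984,-0.0560)
member 4 (2-3): L=1.1950, (cx,cy)=(0.4209,0.9071)
member 5 (2-4): L=0.9740, (cx,cy)=(1.0000,0.0000)
member 6 (3-4): L=1.1819, (cx,cy)=(0.3985,-0.9172)
member 7 (3-5): L=1.0882, (cx,cy)=(0.9970,-0.0772)
member 8 (4-5): L=1.1735, (cx,cy)=(0.5232,0.8522)
member 9 (4-6): L=1.1530, (cx,cy)=(1.0000,0.0000)
member 10 (5-6): L=1.1360, (cx,cy)=(0.4745,-0.8803)
solve A·x = −loads:
  F[0-1] = -228.2005 N (compression)
  F[0-2] = -151.0271 N (compression)
  F[1-2] = +235.1908 N (tension)
  F[1-3] = -211.4932 N (compression)
  F[2-3] = -233.7958 N (compression)
  F[2-4] = +49.0588 N (tension)
  F[3-4] = +252.9459 N (tension)
  F[3-5] = -411.5982 N (compression)
  F[4-5] = -272.2332 N (compression)
  F[4-6] = +292.3038 N (tension)
  F[5-6] = -616.0675 N (compression)
  Rx@0 = +260.5100 N
  Ry@0 = +200.2223 N
  Ry@6 = +542.3077 N

49.059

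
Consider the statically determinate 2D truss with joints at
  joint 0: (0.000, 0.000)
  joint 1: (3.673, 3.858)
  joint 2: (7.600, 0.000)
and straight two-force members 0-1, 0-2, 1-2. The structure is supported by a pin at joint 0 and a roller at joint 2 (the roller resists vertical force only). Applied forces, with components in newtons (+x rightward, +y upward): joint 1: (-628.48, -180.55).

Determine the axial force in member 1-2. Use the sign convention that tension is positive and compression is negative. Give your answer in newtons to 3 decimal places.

N=3 nodes, M=3 members, R=3 reactions → 2N=6, M+R=6
member 0 (0-1): L=5.3268, (cx,cy)=(0.6895,0.7243)
member 1 (0-2): L=7.6000, (cx,cy)=(1.0000,0.0000)
member 2 (1-2): L=5.5050, (cx,cy)=(0.7133,-0.7008)
solve A·x = −loads:
  F[0-1] = -569.3111 N (compression)
  F[0-2] = -235.9237 N (compression)
  F[1-2] = +330.7283 N (tension)
  Rx@0 = +628.4800 N
  Ry@0 = +412.3284 N
  Ry@2 = -231.7784 N

330.728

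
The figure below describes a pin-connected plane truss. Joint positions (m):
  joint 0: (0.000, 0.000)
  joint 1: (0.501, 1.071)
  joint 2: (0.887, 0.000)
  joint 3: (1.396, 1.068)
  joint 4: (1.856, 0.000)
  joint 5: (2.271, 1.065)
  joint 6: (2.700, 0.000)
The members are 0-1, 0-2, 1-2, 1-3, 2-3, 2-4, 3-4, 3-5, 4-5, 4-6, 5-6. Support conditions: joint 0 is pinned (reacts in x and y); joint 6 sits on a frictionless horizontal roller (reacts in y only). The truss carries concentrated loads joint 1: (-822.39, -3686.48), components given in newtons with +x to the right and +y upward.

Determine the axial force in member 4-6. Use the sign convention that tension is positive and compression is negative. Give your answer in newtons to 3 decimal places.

N=7 nodes, M=11 members, R=3 reactions → 2N=14, M+R=14
member 0 (0-1): L=1.1824, (cx,cy)=(0.4237,0.9058)
member 1 (0-2): L=0.8870, (cx,cy)=(1.0000,0.0000)
member 2 (1-2): L=1.1384, (cx,cy)=(0.3391,-0.9408)
member 3 (1-3): L=0.8950, (cx,cy)=(1.0000,-0.0034)
member 4 (2-3): L=1.1831, (cx,cy)=(0.4302,0.9027)
member 5 (2-4): L=0.9690, (cx,cy)=(1.0000,0.0000)
member 6 (3-4): L=1.1629, (cx,cy)=(0.3956,-0.9184)
member 7 (3-5): L=0.8750, (cx,cy)=(1.0000,-0.0034)
member 8 (4-5): L=1.1430, (cx,cy)=(0.3631,0.9318)
member 9 (4-6): L=0.8440, (cx,cy)=(1.0000,0.0000)
member 10 (5-6): L=1.1482, (cx,cy)=(0.3736,-0.9276)
solve A·x = −loads:
  F[0-1] = -3674.8405 N (compression)
  F[0-2] = +734.7086 N (tension)
  F[1-2] = -378.2024 N (compression)
  F[1-3] = -606.4781 N (compression)
  F[2-3] = +394.1414 N (tension)
  F[2-4] = +436.9037 N (tension)
  F[3-4] = -388.5549 N (compression)
  F[3-5] = -283.2011 N (compression)
  F[4-5] = +382.9976 N (tension)
  F[4-6] = +144.1408 N (tension)
  F[5-6] = -385.7725 N (compression)
  Rx@0 = +822.3900 N
  Ry@0 = +3328.6479 N
  Ry@6 = +357.8321 N

144.141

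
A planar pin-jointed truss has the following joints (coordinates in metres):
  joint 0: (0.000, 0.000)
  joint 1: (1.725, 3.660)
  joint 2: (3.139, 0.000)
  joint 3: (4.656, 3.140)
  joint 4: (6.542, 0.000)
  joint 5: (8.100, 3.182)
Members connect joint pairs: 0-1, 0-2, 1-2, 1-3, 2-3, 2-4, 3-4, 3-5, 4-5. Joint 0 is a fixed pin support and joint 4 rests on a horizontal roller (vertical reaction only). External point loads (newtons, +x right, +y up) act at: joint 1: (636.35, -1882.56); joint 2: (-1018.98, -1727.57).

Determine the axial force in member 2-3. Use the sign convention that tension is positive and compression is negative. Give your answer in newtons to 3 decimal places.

N=6 nodes, M=9 members, R=3 reactions → 2N=12, M+R=12
member 0 (0-1): L=4.0461, (cx,cy)=(0.4263,0.9046)
member 1 (0-2): L=3.1390, (cx,cy)=(1.0000,0.0000)
member 2 (1-2): L=3.9236, (cx,cy)=(0.3604,-0.9328)
member 3 (1-3): L=2.9768, (cx,cy)=(0.9846,-0.1747)
member 4 (2-3): L=3.4872, (cx,cy)=(0.4350,0.9004)
member 5 (2-4): L=3.4030, (cx,cy)=(1.0000,0.0000)
member 6 (3-4): L=3.6629, (cx,cy)=(0.5149,-0.8573)
member 7 (3-5): L=3.4443, (cx,cy)=(0.9999,0.0122)
member 8 (4-5): L=3.5429, (cx,cy)=(0.4397,0.8981)
solve A·x = −loads:
  F[0-1] = -2132.2856 N (compression)
  F[0-2] = +526.4328 N (tension)
  F[1-2] = +368.7685 N (tension)
  F[1-3] = -1704.5176 N (compression)
  F[2-3] = +1536.5881 N (tension)
  F[2-4] = +1009.8724 N (tension)
  F[3-4] = -1961.3089 N (compression)
  F[3-5] = -0.0000 N (compression)
  F[4-5] = +0.0000 N (tension)
  Rx@0 = +382.6300 N
  Ry@0 = +1928.7941 N
  Ry@4 = +1681.3359 N

1536.588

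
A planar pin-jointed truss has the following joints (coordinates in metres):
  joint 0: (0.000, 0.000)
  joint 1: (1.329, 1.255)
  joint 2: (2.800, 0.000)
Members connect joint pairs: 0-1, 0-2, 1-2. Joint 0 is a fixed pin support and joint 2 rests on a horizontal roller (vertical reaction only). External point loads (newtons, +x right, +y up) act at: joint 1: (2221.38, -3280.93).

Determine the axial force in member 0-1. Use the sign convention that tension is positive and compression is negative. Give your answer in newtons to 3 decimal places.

N=3 nodes, M=3 members, R=3 reactions → 2N=6, M+R=6
member 0 (0-1): L=1.8279, (cx,cy)=(0.7271,0.6866)
member 1 (0-2): L=2.8000, (cx,cy)=(1.0000,0.0000)
member 2 (1-2): L=1.9336, (cx,cy)=(0.7608,-0.6490)
solve A·x = −loads:
  F[0-1] = -1060.3436 N (compression)
  F[0-2] = +2992.3120 N (tension)
  F[1-2] = -3933.3641 N (compression)
  Rx@0 = -2221.3800 N
  Ry@0 = +728.0058 N
  Ry@2 = +2552.9242 N

-1060.344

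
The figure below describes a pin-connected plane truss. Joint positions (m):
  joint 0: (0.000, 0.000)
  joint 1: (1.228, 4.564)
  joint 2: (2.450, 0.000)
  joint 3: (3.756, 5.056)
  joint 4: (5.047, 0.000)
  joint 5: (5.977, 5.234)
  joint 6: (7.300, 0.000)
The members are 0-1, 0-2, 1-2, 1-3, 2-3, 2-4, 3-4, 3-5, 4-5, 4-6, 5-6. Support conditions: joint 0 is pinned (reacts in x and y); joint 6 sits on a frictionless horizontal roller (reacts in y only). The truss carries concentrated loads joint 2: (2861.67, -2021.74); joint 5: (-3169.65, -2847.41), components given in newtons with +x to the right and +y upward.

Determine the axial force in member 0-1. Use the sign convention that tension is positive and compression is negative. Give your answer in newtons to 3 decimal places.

N=7 nodes, M=11 members, R=3 reactions → 2N=14, M+R=14
member 0 (0-1): L=4.7263, (cx,cy)=(0.2598,0.9657)
member 1 (0-2): L=2.4500, (cx,cy)=(1.0000,0.0000)
member 2 (1-2): L=4.7248, (cx,cy)=(0.2586,-0.9660)
member 3 (1-3): L=2.5754, (cx,cy)=(0.9816,0.1910)
member 4 (2-3): L=5.2220, (cx,cy)=(0.2501,0.9682)
member 5 (2-4): L=2.5970, (cx,cy)=(1.0000,0.0000)
member 6 (3-4): L=5.2182, (cx,cy)=(0.2474,-0.9689)
member 7 (3-5): L=2.2281, (cx,cy)=(0.9968,0.0799)
member 8 (4-5): L=5.3160, (cx,cy)=(0.1749,0.9846)
member 9 (4-6): L=2.2530, (cx,cy)=(1.0000,0.0000)
member 10 (5-6): L=5.3986, (cx,cy)=(0.2451,-0.9695)
solve A·x = −loads:
  F[0-1] = -4278.7993 N (compression)
  F[0-2] = +803.7450 N (tension)
  F[1-2] = +3852.6477 N (tension)
  F[1-3] = -2147.7180 N (compression)
  F[2-3] = -1755.6119 N (compression)
  F[2-4] = -622.4113 N (compression)
  F[3-4] = +1927.6689 N (tension)
  F[3-5] = -3033.8452 N (compression)
  F[4-5] = -1896.9980 N (compression)
  F[4-6] = +186.3674 N (tension)
  F[5-6] = -760.4886 N (compression)
  Rx@0 = +307.9800 N
  Ry@0 = +4131.8508 N
  Ry@6 = +737.2992 N

-4278.799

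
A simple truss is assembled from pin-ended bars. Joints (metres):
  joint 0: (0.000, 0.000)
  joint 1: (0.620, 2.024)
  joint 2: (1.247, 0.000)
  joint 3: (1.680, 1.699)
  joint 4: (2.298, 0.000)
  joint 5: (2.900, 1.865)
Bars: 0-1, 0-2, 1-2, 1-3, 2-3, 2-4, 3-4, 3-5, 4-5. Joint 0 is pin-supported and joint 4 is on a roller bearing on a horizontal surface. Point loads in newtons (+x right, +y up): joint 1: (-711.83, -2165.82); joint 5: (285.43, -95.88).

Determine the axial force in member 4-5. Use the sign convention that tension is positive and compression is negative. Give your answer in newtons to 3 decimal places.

N=6 nodes, M=9 members, R=3 reactions → 2N=12, M+R=12
member 0 (0-1): L=2.1168, (cx,cy)=(0.2929,0.9561)
member 1 (0-2): L=1.2470, (cx,cy)=(1.0000,0.0000)
member 2 (1-2): L=2.1189, (cx,cy)=(0.2959,-0.9552)
member 3 (1-3): L=1.1087, (cx,cy)=(0.9561,-0.2931)
member 4 (2-3): L=1.7533, (cx,cy)=(0.2470,0.9690)
member 5 (2-4): L=1.0510, (cx,cy)=(1.0000,0.0000)
member 6 (3-4): L=1.8079, (cx,cy)=(0.3418,-0.9398)
member 7 (3-5): L=1.2312, (cx,cy)=(0.9909,0.1348)
member 8 (4-5): L=1.9598, (cx,cy)=(0.3072,0.9517)
solve A·x = −loads:
  F[0-1] = -2041.1867 N (compression)
  F[0-2] = +171.4443 N (tension)
  F[1-2] = -288.1425 N (compression)
  F[1-3] = +208.4047 N (tension)
  F[2-3] = +284.0363 N (tension)
  F[2-4] = +16.0342 N (tension)
  F[3-4] = -179.9625 N (compression)
  F[3-5] = +333.9619 N (tension)
  F[4-5] = -148.0646 N (compression)
  Rx@0 = +426.4000 N
  Ry@0 = +1951.6724 N
  Ry@4 = +310.0276 N

-148.065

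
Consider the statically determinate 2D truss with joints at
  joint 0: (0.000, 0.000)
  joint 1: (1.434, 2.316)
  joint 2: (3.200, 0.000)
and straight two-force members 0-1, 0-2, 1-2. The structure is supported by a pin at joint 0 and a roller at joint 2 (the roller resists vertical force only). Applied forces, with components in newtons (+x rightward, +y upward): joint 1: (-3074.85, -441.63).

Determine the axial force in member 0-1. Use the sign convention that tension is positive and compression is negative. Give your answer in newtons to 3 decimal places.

N=3 nodes, M=3 members, R=3 reactions → 2N=6, M+R=6
member 0 (0-1): L=2.7240, (cx,cy)=(0.5264,0.8502)
member 1 (0-2): L=3.2000, (cx,cy)=(1.0000,0.0000)
member 2 (1-2): L=2.9125, (cx,cy)=(0.6064,-0.7952)
solve A·x = −loads:
  F[0-1] = -2904.1336 N (compression)
  F[0-2] = -1546.0257 N (compression)
  F[1-2] = +2549.7101 N (tension)
  Rx@0 = +3074.8500 N
  Ry@0 = +2469.1472 N
  Ry@2 = -2027.5172 N

-2904.134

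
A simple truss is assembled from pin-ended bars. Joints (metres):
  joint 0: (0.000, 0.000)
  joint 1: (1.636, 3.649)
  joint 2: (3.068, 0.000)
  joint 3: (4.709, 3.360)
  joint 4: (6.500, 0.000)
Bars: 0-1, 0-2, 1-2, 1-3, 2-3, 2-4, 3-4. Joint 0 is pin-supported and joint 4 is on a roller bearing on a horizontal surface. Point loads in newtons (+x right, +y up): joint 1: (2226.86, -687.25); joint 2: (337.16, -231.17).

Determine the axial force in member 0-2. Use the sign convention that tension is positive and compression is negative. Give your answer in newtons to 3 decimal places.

2288.831

N=5 nodes, M=7 members, R=3 reactions → 2N=10, M+R=10
member 0 (0-1): L=3.9990, (cx,cy)=(0.4091,0.9125)
member 1 (0-2): L=3.0680, (cx,cy)=(1.0000,0.0000)
member 2 (1-2): L=3.9199, (cx,cy)=(0.3653,-0.9309)
member 3 (1-3): L=3.0866, (cx,cy)=(0.9956,-0.0936)
member 4 (2-3): L=3.7393, (cx,cy)=(0.4389,0.8986)
member 5 (2-4): L=3.4320, (cx,cy)=(1.0000,0.0000)
member 6 (3-4): L=3.8075, (cx,cy)=(0.4704,-0.8825)
solve A·x = −loads:
  F[0-1] = +672.6593 N (tension)
  F[0-2] = +2288.8309 N (tension)
  F[1-2] = -1246.4718 N (compression)
  F[1-3] = -1502.9211 N (compression)
  F[2-3] = +1548.5792 N (tension)
  F[2-4] = +816.7241 N (tension)
  F[3-4] = -1736.2932 N (compression)
  Rx@0 = -2564.0200 N
  Ry@0 = -613.7927 N
  Ry@4 = +1532.2127 N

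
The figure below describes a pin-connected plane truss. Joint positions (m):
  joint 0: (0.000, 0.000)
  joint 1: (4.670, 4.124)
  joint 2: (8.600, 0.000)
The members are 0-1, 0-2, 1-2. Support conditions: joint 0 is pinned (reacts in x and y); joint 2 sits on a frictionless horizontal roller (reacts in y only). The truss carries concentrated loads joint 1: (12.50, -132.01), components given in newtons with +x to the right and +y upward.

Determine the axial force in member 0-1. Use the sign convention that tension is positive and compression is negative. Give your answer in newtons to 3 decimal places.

-82.080

N=3 nodes, M=3 members, R=3 reactions → 2N=6, M+R=6
member 0 (0-1): L=6.2303, (cx,cy)=(0.7496,0.6619)
member 1 (0-2): L=8.6000, (cx,cy)=(1.0000,0.0000)
member 2 (1-2): L=5.6967, (cx,cy)=(0.6899,-0.7239)
solve A·x = −loads:
  F[0-1] = -82.0802 N (compression)
  F[0-2] = +74.0245 N (tension)
  F[1-2] = -107.3015 N (compression)
  Rx@0 = -12.5000 N
  Ry@0 = +54.3313 N
  Ry@2 = +77.6787 N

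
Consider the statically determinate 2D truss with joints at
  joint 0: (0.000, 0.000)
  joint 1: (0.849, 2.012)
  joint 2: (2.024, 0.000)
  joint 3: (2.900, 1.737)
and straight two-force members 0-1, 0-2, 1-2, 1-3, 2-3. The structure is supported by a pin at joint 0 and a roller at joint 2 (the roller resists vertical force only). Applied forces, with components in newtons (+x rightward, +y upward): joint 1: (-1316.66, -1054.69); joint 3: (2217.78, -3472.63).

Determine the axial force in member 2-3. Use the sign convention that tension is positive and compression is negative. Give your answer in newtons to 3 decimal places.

-3330.972

N=4 nodes, M=5 members, R=3 reactions → 2N=8, M+R=8
member 0 (0-1): L=2.1838, (cx,cy)=(0.3888,0.9213)
member 1 (0-2): L=2.0240, (cx,cy)=(1.0000,0.0000)
member 2 (1-2): L=2.3300, (cx,cy)=(0.5043,-0.8635)
member 3 (1-3): L=2.0694, (cx,cy)=(0.9911,-0.1329)
member 4 (2-3): L=1.9454, (cx,cy)=(0.4503,0.8929)
solve A·x = −loads:
  F[0-1] = +1611.9483 N (tension)
  F[0-2] = +274.4374 N (tension)
  F[1-2] = -3518.4713 N (compression)
  F[1-3] = +3750.9694 N (tension)
  F[2-3] = -3330.9717 N (compression)
  Rx@0 = -901.1200 N
  Ry@0 = -1485.1418 N
  Ry@2 = +6012.4618 N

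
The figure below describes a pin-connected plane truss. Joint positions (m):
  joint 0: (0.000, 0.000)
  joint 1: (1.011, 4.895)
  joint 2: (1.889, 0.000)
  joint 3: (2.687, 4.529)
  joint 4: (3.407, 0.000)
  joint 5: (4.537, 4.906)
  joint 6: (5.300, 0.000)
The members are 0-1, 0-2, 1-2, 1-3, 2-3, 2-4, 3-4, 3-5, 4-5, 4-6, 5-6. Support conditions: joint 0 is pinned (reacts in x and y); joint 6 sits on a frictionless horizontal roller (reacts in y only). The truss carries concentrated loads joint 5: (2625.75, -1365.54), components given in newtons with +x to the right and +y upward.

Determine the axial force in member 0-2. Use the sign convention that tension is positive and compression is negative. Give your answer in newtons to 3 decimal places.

N=7 nodes, M=11 members, R=3 reactions → 2N=14, M+R=14
member 0 (0-1): L=4.9983, (cx,cy)=(0.2023,0.9793)
member 1 (0-2): L=1.8890, (cx,cy)=(1.0000,0.0000)
member 2 (1-2): L=4.9731, (cx,cy)=(0.1765,-0.9843)
member 3 (1-3): L=1.7155, (cx,cy)=(0.9770,-0.2133)
member 4 (2-3): L=4.5988, (cx,cy)=(0.1735,0.9848)
member 5 (2-4): L=1.5180, (cx,cy)=(1.0000,0.0000)
member 6 (3-4): L=4.5859, (cx,cy)=(0.1570,-0.9876)
member 7 (3-5): L=1.8880, (cx,cy)=(0.9799,0.1997)
member 8 (4-5): L=5.0345, (cx,cy)=(0.2245,0.9745)
member 9 (4-6): L=1.8930, (cx,cy)=(1.0000,0.0000)
member 10 (5-6): L=4.9650, (cx,cy)=(0.1537,-0.9881)
solve A·x = −loads:
  F[0-1] = +2281.1168 N (tension)
  F[0-2] = +2164.3526 N (tension)
  F[1-2] = -2468.6819 N (compression)
  F[1-3] = +918.3860 N (tension)
  F[2-3] = +2467.3341 N (tension)
  F[2-4] = +1300.3651 N (tension)
  F[3-4] = -1926.1361 N (compression)
  F[3-5] = +1661.2513 N (tension)
  F[4-5] = +1952.0551 N (tension)
  F[4-6] = +559.8091 N (tension)
  F[5-6] = -3642.7782 N (compression)
  Rx@0 = -2625.7500 N
  Ry@0 = -2233.9665 N
  Ry@6 = +3599.5065 N

2164.353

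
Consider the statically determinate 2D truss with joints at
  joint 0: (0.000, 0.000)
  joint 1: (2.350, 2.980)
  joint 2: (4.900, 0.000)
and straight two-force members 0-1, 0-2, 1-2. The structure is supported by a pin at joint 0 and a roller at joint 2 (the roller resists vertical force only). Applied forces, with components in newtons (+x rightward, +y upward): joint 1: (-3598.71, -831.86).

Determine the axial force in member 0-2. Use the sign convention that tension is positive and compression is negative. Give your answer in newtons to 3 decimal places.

-1531.412

N=3 nodes, M=3 members, R=3 reactions → 2N=6, M+R=6
member 0 (0-1): L=3.7951, (cx,cy)=(0.6192,0.7852)
member 1 (0-2): L=4.9000, (cx,cy)=(1.0000,0.0000)
member 2 (1-2): L=3.9221, (cx,cy)=(0.6502,-0.7598)
solve A·x = −loads:
  F[0-1] = -3338.5680 N (compression)
  F[0-2] = -1531.4119 N (compression)
  F[1-2] = +2355.4340 N (tension)
  Rx@0 = +3598.7100 N
  Ry@0 = +2621.5100 N
  Ry@2 = -1789.6500 N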